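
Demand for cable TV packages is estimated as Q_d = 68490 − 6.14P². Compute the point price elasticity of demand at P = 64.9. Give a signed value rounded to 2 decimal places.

dQ_d/dP = −2·6.14·P = -796.972. At P = 64.9, Q_d = 42628.2586.
Ed = (dQ_d/dP)·(P/Q_d) = (-796.972) × (64.9/42628.2586) = -1.2133…

-1.21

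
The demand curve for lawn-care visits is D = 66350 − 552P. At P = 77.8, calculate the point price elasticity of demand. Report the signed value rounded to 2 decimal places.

dD/dP = −552. At P = 77.8, D = 66350 − 552(77.8) = 23404.4.
Ed = (dD/dP)·(P/D) = −552 × (77.8/23404.4) = -1.8349…

-1.83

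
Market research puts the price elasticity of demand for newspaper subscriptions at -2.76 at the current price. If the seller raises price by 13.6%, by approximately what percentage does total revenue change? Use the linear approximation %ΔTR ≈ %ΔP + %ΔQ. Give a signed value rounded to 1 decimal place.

%ΔQ ≈ Ed × %ΔP = (-2.76) × (+13.6%) = -37.5360%
%ΔTR ≈ %ΔP + %ΔQ = (+13.6%) + (-37.5360%) = -23.9360%

-23.9%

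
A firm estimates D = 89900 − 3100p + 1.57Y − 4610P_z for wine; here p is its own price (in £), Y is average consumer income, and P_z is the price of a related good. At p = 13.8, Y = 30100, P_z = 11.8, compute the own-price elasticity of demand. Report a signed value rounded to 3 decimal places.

-1.070

At the given values, D = 89900 − 3100(13.8) + 1.57(30100) − 4610(11.8) = 39979.
∂D/∂p = −3100.
E = (-3100) × (13.8/39979) = -1.07006…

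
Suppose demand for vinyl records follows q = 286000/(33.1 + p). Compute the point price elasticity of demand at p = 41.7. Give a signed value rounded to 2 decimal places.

-0.56

dq/dp = −286000/(33.1 + p)² = -51.1167. At p = 41.7, q = 3823.53.
Ed = (dq/dp)·(p/q) = (-51.1167) × (41.7/3823.53) = -0.5574…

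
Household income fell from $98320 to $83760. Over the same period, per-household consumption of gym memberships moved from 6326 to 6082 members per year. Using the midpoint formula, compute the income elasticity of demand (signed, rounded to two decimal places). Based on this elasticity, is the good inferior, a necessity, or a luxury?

0.25; necessity

%ΔQ = (6082 − 6326)/[( 6326 + 6082)/2] = -244/6204 = -0.039329…
%ΔIncome = (83760 − 98320)/[( 98320 + 83760)/2] = -14560/91040 = -0.159929…
E_income = (-244/6204) / (-14560/91040) = 0.2459…
0 < E_income < 1 ⇒ normal good, necessity.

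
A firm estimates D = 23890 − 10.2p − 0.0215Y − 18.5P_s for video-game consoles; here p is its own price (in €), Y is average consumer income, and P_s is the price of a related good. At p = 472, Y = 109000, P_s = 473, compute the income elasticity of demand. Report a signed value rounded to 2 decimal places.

At the given values, D = 23890 − 10.2(472) − 0.0215(109000) − 18.5(473) = 7981.6.
∂D/∂Y = -0.0215.
E = (-0.0215) × (109000/7981.6) = -0.2936…

-0.29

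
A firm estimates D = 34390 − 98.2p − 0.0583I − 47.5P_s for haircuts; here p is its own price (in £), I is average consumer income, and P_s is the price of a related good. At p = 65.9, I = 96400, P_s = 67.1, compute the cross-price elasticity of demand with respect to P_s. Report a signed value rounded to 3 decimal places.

At the given values, D = 34390 − 98.2(65.9) − 0.0583(96400) − 47.5(67.1) = 19111.25.
∂D/∂P_s = -47.5.
E = (-47.5) × (67.1/19111.25) = -0.16677…

-0.167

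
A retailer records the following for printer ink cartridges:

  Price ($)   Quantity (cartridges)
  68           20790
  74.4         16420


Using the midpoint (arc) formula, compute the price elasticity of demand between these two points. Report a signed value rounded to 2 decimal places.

%ΔQ = (16420 − 20790) / [(20790 + 16420)/2] = -4370/18605 = -0.234883…
%ΔP = (74.4 − 68) / [(68 + 74.4)/2] = 6.4/71.2 = 0.089887…
Arc Ed = %ΔQ / %ΔP = (-4370/18605) / (6.4/71.2) = -2.6130…

-2.61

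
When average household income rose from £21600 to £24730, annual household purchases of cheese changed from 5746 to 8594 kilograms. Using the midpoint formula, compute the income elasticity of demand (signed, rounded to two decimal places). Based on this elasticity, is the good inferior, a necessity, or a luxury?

%ΔQ = (8594 − 5746)/[( 5746 + 8594)/2] = 2848/7170 = 0.397210…
%ΔIncome = (24730 − 21600)/[( 21600 + 24730)/2] = 3130/23165 = 0.135117…
E_income = (2848/7170) / (3130/23165) = 2.9397…
E_income > 1 ⇒ normal good, luxury.

2.94; luxury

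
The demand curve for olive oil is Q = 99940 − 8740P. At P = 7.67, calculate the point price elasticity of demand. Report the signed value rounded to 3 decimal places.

dQ/dP = −8740. At P = 7.67, Q = 99940 − 8740(7.67) = 32904.2.
Ed = (dQ/dP)·(P/Q) = −8740 × (7.67/32904.2) = -2.03730…

-2.037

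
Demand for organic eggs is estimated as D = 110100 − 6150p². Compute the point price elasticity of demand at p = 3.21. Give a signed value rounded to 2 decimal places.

dD/dp = −2·6150·p = -39483. At p = 3.21, D = 46729.785.
Ed = (dD/dp)·(p/D) = (-39483) × (3.21/46729.785) = -2.7121…

-2.71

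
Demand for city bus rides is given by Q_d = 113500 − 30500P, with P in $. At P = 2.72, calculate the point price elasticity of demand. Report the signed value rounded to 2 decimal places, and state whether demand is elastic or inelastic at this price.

-2.72; elastic

dQ_d/dP = −30500. At P = 2.72, Q_d = 113500 − 30500(2.72) = 30540.
Ed = (dQ_d/dP)·(P/Q_d) = −30500 × (2.72/30540) = -2.7164…
|Ed| = 2.72 > 1, so demand is elastic.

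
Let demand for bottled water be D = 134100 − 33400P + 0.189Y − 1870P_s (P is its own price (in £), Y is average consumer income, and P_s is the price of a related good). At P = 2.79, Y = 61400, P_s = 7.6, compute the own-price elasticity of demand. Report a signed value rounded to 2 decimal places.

-2.43

At the given values, D = 134100 − 33400(2.79) + 0.189(61400) − 1870(7.6) = 38306.6.
∂D/∂P = −33400.
E = (-33400) × (2.79/38306.6) = -2.4326…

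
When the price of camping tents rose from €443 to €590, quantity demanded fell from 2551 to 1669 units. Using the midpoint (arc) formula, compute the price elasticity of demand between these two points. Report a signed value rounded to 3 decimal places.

-1.469

%ΔQ = (1669 − 2551) / [(2551 + 1669)/2] = -882/2110 = -0.418009…
%ΔP = (590 − 443) / [(443 + 590)/2] = 147/516.5 = 0.284607…
Arc Ed = %ΔQ / %ΔP = (-882/2110) / (147/516.5) = -1.46872…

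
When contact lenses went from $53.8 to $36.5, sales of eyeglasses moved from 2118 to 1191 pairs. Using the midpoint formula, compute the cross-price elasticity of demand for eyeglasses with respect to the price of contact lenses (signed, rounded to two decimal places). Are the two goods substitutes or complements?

%ΔQ_{eyeglasses} = (1191 − 2118)/avg = -927/1654.5 = -0.560290…
%ΔP_{contact lenses} = (36.5 − 53.8)/avg = -17.3/45.15 = -0.383167…
E_cross = (-927/1654.5) / (-17.3/45.15) = 1.4622…
E_cross > 0 ⇒ the goods are substitutes.

1.46; substitutes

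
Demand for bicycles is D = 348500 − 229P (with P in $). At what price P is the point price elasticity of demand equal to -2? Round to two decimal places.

Ed = −229P/(348500 − 229P). Set this equal to -2:
229P = 2·(348500 − 229P) ⇒ 229P(1 + 2) = 2·348500
P = 2·348500 / (229·3) = 1014.5560…

1014.56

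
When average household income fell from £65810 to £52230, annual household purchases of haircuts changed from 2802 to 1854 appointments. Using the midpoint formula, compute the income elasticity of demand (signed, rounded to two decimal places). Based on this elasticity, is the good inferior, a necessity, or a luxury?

%ΔQ = (1854 − 2802)/[( 2802 + 1854)/2] = -948/2328 = -0.407216…
%ΔIncome = (52230 − 65810)/[( 65810 + 52230)/2] = -13580/59020 = -0.230091…
E_income = (-948/2328) / (-13580/59020) = 1.7698…
E_income > 1 ⇒ normal good, luxury.

1.77; luxury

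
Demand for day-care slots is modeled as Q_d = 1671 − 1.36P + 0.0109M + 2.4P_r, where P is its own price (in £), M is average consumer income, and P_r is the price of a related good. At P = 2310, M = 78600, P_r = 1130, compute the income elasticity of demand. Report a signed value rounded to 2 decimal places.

0.41

At the given values, Q_d = 1671 − 1.36(2310) + 0.0109(78600) + 2.4(1130) = 2098.14.
∂Q_d/∂M = 0.0109.
E = (0.0109) × (78600/2098.14) = 0.4083…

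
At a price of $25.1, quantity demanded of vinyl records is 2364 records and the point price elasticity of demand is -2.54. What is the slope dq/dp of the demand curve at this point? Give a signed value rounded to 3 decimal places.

Ed = (dq/dp)·(p/q) ⇒ dq/dp = Ed·q/p = (-2.54)·2364/25.1 = -239.22549…

-239.225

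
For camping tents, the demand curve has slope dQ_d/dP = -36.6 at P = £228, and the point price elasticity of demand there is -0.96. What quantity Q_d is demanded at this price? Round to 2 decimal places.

8692.50

Ed = (dQ_d/dP)·(P/Q_d) ⇒ Q_d = (dQ_d/dP)·P/Ed = (-36.6)·228/(-0.96) = 8692.5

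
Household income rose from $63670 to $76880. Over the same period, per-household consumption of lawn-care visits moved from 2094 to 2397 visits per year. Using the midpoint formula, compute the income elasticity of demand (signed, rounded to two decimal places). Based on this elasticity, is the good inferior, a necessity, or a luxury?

%ΔQ = (2397 − 2094)/[( 2094 + 2397)/2] = 303/2245.5 = 0.134936…
%ΔIncome = (76880 − 63670)/[( 63670 + 76880)/2] = 13210/70275 = 0.187975…
E_income = (303/2245.5) / (13210/70275) = 0.7178…
0 < E_income < 1 ⇒ normal good, necessity.

0.72; necessity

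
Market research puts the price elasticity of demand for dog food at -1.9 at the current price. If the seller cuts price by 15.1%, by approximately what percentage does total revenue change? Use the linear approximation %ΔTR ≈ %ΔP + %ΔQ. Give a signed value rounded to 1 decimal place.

+13.6%

%ΔQ ≈ Ed × %ΔP = (-1.9) × (-15.1%) = +28.6900%
%ΔTR ≈ %ΔP + %ΔQ = (-15.1%) + (+28.6900%) = +13.5900%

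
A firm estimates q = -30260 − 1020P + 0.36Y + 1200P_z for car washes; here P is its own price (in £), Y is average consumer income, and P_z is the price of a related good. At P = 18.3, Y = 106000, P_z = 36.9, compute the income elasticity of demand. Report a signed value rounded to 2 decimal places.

At the given values, q = -30260 − 1020(18.3) + 0.36(106000) + 1200(36.9) = 33514.
∂q/∂Y = 0.36.
E = (0.36) × (106000/33514) = 1.1386…

1.14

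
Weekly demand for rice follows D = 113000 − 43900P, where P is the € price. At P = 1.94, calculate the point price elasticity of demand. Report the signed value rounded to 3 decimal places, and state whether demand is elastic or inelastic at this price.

dD/dP = −43900. At P = 1.94, D = 113000 − 43900(1.94) = 27834.
Ed = (dD/dP)·(P/D) = −43900 × (1.94/27834) = -3.05978…
|Ed| = 3.060 > 1, so demand is elastic.

-3.060; elastic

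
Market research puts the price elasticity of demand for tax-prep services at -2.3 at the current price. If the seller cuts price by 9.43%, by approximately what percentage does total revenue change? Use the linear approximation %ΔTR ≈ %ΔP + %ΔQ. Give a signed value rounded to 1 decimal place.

+12.3%

%ΔQ ≈ Ed × %ΔP = (-2.3) × (-9.43%) = +21.6890%
%ΔTR ≈ %ΔP + %ΔQ = (-9.43%) + (+21.6890%) = +12.2590%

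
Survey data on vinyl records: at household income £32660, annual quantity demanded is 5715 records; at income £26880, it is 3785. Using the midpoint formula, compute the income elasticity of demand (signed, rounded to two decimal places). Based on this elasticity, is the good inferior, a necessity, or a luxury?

%ΔQ = (3785 − 5715)/[( 5715 + 3785)/2] = -1930/4750 = -0.406315…
%ΔIncome = (26880 − 32660)/[( 32660 + 26880)/2] = -5780/29770 = -0.194155…
E_income = (-1930/4750) / (-5780/29770) = 2.0927…
E_income > 1 ⇒ normal good, luxury.

2.09; luxury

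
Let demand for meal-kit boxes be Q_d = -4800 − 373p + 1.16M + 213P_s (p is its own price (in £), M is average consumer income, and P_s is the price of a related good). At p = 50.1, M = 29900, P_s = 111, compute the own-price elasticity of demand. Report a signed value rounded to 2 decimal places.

At the given values, Q_d = -4800 − 373(50.1) + 1.16(29900) + 213(111) = 34839.7.
∂Q_d/∂p = −373.
E = (-373) × (50.1/34839.7) = -0.5363…

-0.54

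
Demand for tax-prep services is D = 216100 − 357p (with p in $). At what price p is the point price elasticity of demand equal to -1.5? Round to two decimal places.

363.19

Ed = −357p/(216100 − 357p). Set this equal to -1.5:
357p = 1.5·(216100 − 357p) ⇒ 357p(1 + 1.5) = 1.5·216100
p = 1.5·216100 / (357·2.5) = 363.1932…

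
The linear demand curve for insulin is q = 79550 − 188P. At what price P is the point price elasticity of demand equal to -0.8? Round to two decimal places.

Ed = −188P/(79550 − 188P). Set this equal to -0.8:
188P = 0.8·(79550 − 188P) ⇒ 188P(1 + 0.8) = 0.8·79550
P = 0.8·79550 / (188·1.8) = 188.0614…

188.06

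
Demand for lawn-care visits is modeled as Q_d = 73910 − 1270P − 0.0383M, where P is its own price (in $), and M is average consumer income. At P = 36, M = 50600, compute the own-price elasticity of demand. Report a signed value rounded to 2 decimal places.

-1.74

At the given values, Q_d = 73910 − 1270(36) − 0.0383(50600) = 26252.02.
∂Q_d/∂P = −1270.
E = (-1270) × (36/26252.02) = -1.7415…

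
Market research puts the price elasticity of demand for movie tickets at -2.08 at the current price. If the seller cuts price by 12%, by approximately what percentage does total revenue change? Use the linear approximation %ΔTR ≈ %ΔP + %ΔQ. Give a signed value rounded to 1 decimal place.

%ΔQ ≈ Ed × %ΔP = (-2.08) × (-12%) = +24.9600%
%ΔTR ≈ %ΔP + %ΔQ = (-12%) + (+24.9600%) = +12.9600%

+13.0%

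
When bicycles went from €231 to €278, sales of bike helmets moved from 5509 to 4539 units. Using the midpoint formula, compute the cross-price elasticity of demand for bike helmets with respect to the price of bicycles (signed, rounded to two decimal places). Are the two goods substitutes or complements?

-1.05; complements

%ΔQ_{bike helmets} = (4539 − 5509)/avg = -970/5024 = -0.193073…
%ΔP_{bicycles} = (278 − 231)/avg = 47/254.5 = 0.184675…
E_cross = (-970/5024) / (47/254.5) = -1.0454…
E_cross < 0 ⇒ the goods are complements.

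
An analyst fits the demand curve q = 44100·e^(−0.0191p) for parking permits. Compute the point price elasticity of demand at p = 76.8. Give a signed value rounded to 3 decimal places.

dq/dp = −0.0191·q = -194.274. At p = 76.8, q = 10171.4.
Ed = (dq/dp)·(p/q) = (-194.274) × (76.8/10171.4) = -1.46688

-1.467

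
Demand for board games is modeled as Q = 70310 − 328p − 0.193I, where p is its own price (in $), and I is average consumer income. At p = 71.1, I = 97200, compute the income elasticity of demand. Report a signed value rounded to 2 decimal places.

At the given values, Q = 70310 − 328(71.1) − 0.193(97200) = 28229.6.
∂Q/∂I = -0.193.
E = (-0.193) × (97200/28229.6) = -0.6645…

-0.66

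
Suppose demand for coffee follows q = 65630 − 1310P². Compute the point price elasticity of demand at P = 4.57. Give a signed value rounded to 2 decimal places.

-1.43

dq/dP = −2·1310·P = -11973.4. At P = 4.57, q = 38270.781.
Ed = (dq/dP)·(P/q) = (-11973.4) × (4.57/38270.781) = -1.4297…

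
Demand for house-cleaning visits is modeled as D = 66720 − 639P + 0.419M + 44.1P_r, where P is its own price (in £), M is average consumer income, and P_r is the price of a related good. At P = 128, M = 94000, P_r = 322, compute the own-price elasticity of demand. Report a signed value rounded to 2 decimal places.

At the given values, D = 66720 − 639(128) + 0.419(94000) + 44.1(322) = 38514.2.
∂D/∂P = −639.
E = (-639) × (128/38514.2) = -2.1236…

-2.12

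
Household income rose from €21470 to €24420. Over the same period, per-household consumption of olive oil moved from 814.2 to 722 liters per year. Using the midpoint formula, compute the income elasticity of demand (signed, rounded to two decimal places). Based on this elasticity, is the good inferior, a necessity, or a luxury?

-0.93; inferior

%ΔQ = (722 − 814.2)/[( 814.2 + 722)/2] = -92.2/768.1 = -0.120036…
%ΔIncome = (24420 − 21470)/[( 21470 + 24420)/2] = 2950/22945 = 0.128568…
E_income = (-92.2/768.1) / (2950/22945) = -0.9336…
E_income < 0 ⇒ inferior good.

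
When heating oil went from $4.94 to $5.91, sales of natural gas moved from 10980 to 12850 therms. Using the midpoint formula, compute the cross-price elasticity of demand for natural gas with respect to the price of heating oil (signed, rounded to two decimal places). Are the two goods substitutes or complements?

%ΔQ_{natural gas} = (12850 − 10980)/avg = 1870/11915 = 0.156945…
%ΔP_{heating oil} = (5.91 − 4.94)/avg = 0.97/5.425 = 0.178801…
E_cross = (1870/11915) / (0.97/5.425) = 0.8777…
E_cross > 0 ⇒ the goods are substitutes.

0.88; substitutes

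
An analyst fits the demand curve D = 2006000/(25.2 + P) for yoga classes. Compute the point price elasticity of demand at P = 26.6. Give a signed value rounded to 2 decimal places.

-0.51

dD/dP = −2006000/(25.2 + P)² = -747.604. At P = 26.6, D = 38725.9.
Ed = (dD/dP)·(P/D) = (-747.604) × (26.6/38725.9) = -0.5135…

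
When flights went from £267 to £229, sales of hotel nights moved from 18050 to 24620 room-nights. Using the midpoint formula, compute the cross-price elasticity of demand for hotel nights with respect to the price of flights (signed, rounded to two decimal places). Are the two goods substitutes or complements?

-2.01; complements

%ΔQ_{hotel nights} = (24620 − 18050)/avg = 6570/21335 = 0.307944…
%ΔP_{flights} = (229 − 267)/avg = -38/248 = -0.153225…
E_cross = (6570/21335) / (-38/248) = -2.0097…
E_cross < 0 ⇒ the goods are complements.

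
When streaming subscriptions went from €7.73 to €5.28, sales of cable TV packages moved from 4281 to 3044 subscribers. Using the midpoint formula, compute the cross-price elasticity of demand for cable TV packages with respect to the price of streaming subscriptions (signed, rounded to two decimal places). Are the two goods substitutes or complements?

0.90; substitutes

%ΔQ_{cable TV packages} = (3044 − 4281)/avg = -1237/3662.5 = -0.337747…
%ΔP_{streaming subscriptions} = (5.28 − 7.73)/avg = -2.45/6.505 = -0.376633…
E_cross = (-1237/3662.5) / (-2.45/6.505) = 0.8967…
E_cross > 0 ⇒ the goods are substitutes.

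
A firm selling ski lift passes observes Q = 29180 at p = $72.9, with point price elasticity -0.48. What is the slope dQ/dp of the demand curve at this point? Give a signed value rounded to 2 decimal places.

-192.13

Ed = (dQ/dp)·(p/Q) ⇒ dQ/dp = Ed·Q/p = (-0.48)·29180/72.9 = -192.1316…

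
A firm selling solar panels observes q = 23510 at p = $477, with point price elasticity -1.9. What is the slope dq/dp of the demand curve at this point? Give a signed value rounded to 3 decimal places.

Ed = (dq/dp)·(p/q) ⇒ dq/dp = Ed·q/p = (-1.9)·23510/477 = -93.64570…

-93.646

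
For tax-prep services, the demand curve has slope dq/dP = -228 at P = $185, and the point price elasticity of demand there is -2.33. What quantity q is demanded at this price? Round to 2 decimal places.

Ed = (dq/dP)·(P/q) ⇒ q = (dq/dP)·P/Ed = (-228)·185/(-2.33) = 18103.0042…

18103.00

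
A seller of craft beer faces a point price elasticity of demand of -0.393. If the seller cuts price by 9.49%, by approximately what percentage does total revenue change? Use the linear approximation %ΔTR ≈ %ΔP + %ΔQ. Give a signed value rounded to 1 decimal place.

-5.8%

%ΔQ ≈ Ed × %ΔP = (-0.393) × (-9.49%) = +3.7296%
%ΔTR ≈ %ΔP + %ΔQ = (-9.49%) + (+3.7296%) = -5.7604%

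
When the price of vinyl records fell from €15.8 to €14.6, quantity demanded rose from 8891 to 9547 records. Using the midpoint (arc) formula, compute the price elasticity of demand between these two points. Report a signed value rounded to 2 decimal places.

-0.90

%ΔQ = (9547 − 8891) / [(8891 + 9547)/2] = 656/9219 = 0.071157…
%ΔP = (14.6 − 15.8) / [(15.8 + 14.6)/2] = -1.2/15.2 = -0.078947…
Arc Ed = %ΔQ / %ΔP = (656/9219) / (-1.2/15.2) = -0.9013…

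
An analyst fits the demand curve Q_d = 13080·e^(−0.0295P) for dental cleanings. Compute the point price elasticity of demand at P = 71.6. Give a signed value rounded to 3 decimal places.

dQ_d/dP = −0.0295·Q_d = -46.6781. At P = 71.6, Q_d = 1582.31.
Ed = (dQ_d/dP)·(P/Q_d) = (-46.6781) × (71.6/1582.31) = -2.1122

-2.112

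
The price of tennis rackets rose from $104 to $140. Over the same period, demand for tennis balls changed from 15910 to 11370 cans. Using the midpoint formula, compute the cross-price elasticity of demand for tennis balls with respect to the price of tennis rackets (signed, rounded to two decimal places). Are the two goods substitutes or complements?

-1.13; complements

%ΔQ_{tennis balls} = (11370 − 15910)/avg = -4540/13640 = -0.332844…
%ΔP_{tennis rackets} = (140 − 104)/avg = 36/122 = 0.295081…
E_cross = (-4540/13640) / (36/122) = -1.1279…
E_cross < 0 ⇒ the goods are complements.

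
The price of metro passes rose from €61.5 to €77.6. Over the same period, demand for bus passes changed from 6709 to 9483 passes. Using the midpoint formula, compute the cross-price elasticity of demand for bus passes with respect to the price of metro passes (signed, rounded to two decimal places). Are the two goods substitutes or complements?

%ΔQ_{bus passes} = (9483 − 6709)/avg = 2774/8096 = 0.342638…
%ΔP_{metro passes} = (77.6 − 61.5)/avg = 16.1/69.55 = 0.231488…
E_cross = (2774/8096) / (16.1/69.55) = 1.4801…
E_cross > 0 ⇒ the goods are substitutes.

1.48; substitutes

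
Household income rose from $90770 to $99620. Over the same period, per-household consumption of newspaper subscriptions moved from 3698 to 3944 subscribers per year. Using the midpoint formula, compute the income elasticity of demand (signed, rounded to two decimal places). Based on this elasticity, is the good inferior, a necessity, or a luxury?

0.69; necessity

%ΔQ = (3944 − 3698)/[( 3698 + 3944)/2] = 246/3821 = 0.064381…
%ΔIncome = (99620 − 90770)/[( 90770 + 99620)/2] = 8850/95195 = 0.092967…
E_income = (246/3821) / (8850/95195) = 0.6925…
0 < E_income < 1 ⇒ normal good, necessity.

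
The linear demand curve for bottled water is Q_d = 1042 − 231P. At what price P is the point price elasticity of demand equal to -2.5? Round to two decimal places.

3.22

Ed = −231P/(1042 − 231P). Set this equal to -2.5:
231P = 2.5·(1042 − 231P) ⇒ 231P(1 + 2.5) = 2.5·1042
P = 2.5·1042 / (231·3.5) = 3.2220…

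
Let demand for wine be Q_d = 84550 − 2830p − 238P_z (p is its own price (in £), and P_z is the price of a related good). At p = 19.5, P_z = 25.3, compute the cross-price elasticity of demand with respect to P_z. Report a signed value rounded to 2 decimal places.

At the given values, Q_d = 84550 − 2830(19.5) − 238(25.3) = 23343.6.
∂Q_d/∂P_z = -238.
E = (-238) × (25.3/23343.6) = -0.2579…

-0.26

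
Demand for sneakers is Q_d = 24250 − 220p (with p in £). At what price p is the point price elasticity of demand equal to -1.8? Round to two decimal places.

70.86

Ed = −220p/(24250 − 220p). Set this equal to -1.8:
220p = 1.8·(24250 − 220p) ⇒ 220p(1 + 1.8) = 1.8·24250
p = 1.8·24250 / (220·2.8) = 70.8603…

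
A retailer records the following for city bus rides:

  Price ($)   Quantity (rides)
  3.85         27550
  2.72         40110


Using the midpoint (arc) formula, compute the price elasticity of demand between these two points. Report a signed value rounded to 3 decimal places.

-1.079

%ΔQ = (40110 − 27550) / [(27550 + 40110)/2] = 12560/33830 = 0.371268…
%ΔP = (2.72 − 3.85) / [(3.85 + 2.72)/2] = -1.13/3.285 = -0.343987…
Arc Ed = %ΔQ / %ΔP = (12560/33830) / (-1.13/3.285) = -1.07930…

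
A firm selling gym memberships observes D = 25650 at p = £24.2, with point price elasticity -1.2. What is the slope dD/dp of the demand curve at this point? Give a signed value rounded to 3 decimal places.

-1271.901

Ed = (dD/dp)·(p/D) ⇒ dD/dp = Ed·D/p = (-1.2)·25650/24.2 = -1271.90082…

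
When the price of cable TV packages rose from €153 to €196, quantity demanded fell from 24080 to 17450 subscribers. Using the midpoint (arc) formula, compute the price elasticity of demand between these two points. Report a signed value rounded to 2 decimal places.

%ΔQ = (17450 − 24080) / [(24080 + 17450)/2] = -6630/20765 = -0.319287…
%ΔP = (196 − 153) / [(153 + 196)/2] = 43/174.5 = 0.246418…
Arc Ed = %ΔQ / %ΔP = (-6630/20765) / (43/174.5) = -1.2957…

-1.30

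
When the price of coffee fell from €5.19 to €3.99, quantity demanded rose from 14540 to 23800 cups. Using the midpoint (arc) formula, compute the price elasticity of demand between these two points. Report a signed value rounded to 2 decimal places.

%ΔQ = (23800 − 14540) / [(14540 + 23800)/2] = 9260/19170 = 0.483046…
%ΔP = (3.99 − 5.19) / [(5.19 + 3.99)/2] = -1.2/4.59 = -0.261437…
Arc Ed = %ΔQ / %ΔP = (9260/19170) / (-1.2/4.59) = -1.8476…

-1.85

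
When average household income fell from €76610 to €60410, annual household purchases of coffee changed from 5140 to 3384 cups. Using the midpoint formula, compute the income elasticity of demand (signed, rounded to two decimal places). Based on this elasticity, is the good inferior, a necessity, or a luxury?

1.74; luxury

%ΔQ = (3384 − 5140)/[( 5140 + 3384)/2] = -1756/4262 = -0.412013…
%ΔIncome = (60410 − 76610)/[( 76610 + 60410)/2] = -16200/68510 = -0.236461…
E_income = (-1756/4262) / (-16200/68510) = 1.7424…
E_income > 1 ⇒ normal good, luxury.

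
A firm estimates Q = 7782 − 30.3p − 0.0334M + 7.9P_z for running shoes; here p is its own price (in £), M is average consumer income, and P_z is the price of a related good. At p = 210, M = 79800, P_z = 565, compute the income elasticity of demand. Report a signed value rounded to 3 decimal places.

-0.828

At the given values, Q = 7782 − 30.3(210) − 0.0334(79800) + 7.9(565) = 3217.18.
∂Q/∂M = -0.0334.
E = (-0.0334) × (79800/3217.18) = -0.82846…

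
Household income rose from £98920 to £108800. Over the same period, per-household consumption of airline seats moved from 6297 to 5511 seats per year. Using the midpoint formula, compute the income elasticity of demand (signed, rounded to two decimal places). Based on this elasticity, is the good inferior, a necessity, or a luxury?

%ΔQ = (5511 − 6297)/[( 6297 + 5511)/2] = -786/5904 = -0.133130…
%ΔIncome = (108800 − 98920)/[( 98920 + 108800)/2] = 9880/103860 = 0.095128…
E_income = (-786/5904) / (9880/103860) = -1.3994…
E_income < 0 ⇒ inferior good.

-1.40; inferior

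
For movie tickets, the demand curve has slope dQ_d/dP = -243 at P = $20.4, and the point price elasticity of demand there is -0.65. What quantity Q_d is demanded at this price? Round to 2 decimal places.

Ed = (dQ_d/dP)·(P/Q_d) ⇒ Q_d = (dQ_d/dP)·P/Ed = (-243)·20.4/(-0.65) = 7626.4615…

7626.46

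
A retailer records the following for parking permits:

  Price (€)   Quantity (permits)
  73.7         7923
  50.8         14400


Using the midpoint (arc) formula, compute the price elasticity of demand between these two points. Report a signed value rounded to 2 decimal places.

%ΔQ = (14400 − 7923) / [(7923 + 14400)/2] = 6477/11161.5 = 0.580298…
%ΔP = (50.8 − 73.7) / [(73.7 + 50.8)/2] = -22.9/62.25 = -0.367871…
Arc Ed = %ΔQ / %ΔP = (6477/11161.5) / (-22.9/62.25) = -1.5774…

-1.58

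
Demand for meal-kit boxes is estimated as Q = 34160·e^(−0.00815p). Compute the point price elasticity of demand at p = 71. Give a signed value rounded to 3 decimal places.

dQ/dp = −0.00815·Q = -156.089. At p = 71, Q = 19152.
Ed = (dQ/dp)·(p/Q) = (-156.089) × (71/19152) = -0.57865

-0.579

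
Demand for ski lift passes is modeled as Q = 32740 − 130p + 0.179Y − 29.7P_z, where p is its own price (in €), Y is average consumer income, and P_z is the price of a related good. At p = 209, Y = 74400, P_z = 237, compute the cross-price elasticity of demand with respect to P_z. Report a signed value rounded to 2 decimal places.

-0.59

At the given values, Q = 32740 − 130(209) + 0.179(74400) − 29.7(237) = 11848.7.
∂Q/∂P_z = -29.7.
E = (-29.7) × (237/11848.7) = -0.5940…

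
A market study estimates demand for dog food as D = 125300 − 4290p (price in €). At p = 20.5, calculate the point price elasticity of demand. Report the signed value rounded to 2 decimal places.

-2.35

dD/dp = −4290. At p = 20.5, D = 125300 − 4290(20.5) = 37355.
Ed = (dD/dp)·(p/D) = −4290 × (20.5/37355) = -2.3543…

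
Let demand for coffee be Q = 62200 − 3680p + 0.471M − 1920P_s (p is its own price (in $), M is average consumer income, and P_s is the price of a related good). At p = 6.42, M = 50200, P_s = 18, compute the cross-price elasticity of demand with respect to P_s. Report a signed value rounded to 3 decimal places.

At the given values, Q = 62200 − 3680(6.42) + 0.471(50200) − 1920(18) = 27658.6.
∂Q/∂P_s = -1920.
E = (-1920) × (18/27658.6) = -1.24952…

-1.250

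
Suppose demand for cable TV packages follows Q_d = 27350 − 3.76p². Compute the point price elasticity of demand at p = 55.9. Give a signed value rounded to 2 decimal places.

-1.51

dQ_d/dp = −2·3.76·p = -420.368. At p = 55.9, Q_d = 15600.7144.
Ed = (dQ_d/dp)·(p/Q_d) = (-420.368) × (55.9/15600.7144) = -1.5062…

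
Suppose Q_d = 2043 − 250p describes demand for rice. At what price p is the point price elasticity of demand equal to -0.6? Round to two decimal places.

3.06

Ed = −250p/(2043 − 250p). Set this equal to -0.6:
250p = 0.6·(2043 − 250p) ⇒ 250p(1 + 0.6) = 0.6·2043
p = 0.6·2043 / (250·1.6) = 3.0645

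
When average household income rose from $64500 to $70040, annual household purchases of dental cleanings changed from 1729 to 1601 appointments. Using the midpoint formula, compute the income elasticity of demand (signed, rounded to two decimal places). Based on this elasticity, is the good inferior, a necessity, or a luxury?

%ΔQ = (1601 − 1729)/[( 1729 + 1601)/2] = -128/1665 = -0.076876…
%ΔIncome = (70040 − 64500)/[( 64500 + 70040)/2] = 5540/67270 = 0.082354…
E_income = (-128/1665) / (5540/67270) = -0.9334…
E_income < 0 ⇒ inferior good.

-0.93; inferior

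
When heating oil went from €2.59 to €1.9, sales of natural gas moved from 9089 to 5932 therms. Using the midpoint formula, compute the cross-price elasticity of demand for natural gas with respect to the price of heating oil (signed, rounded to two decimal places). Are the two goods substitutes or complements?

%ΔQ_{natural gas} = (5932 − 9089)/avg = -3157/7510.5 = -0.420344…
%ΔP_{heating oil} = (1.9 − 2.59)/avg = -0.69/2.245 = -0.307349…
E_cross = (-3157/7510.5) / (-0.69/2.245) = 1.3676…
E_cross > 0 ⇒ the goods are substitutes.

1.37; substitutes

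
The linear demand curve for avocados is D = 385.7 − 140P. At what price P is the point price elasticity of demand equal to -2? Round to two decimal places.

Ed = −140P/(385.7 − 140P). Set this equal to -2:
140P = 2·(385.7 − 140P) ⇒ 140P(1 + 2) = 2·385.7
P = 2·385.7 / (140·3) = 1.8366…

1.84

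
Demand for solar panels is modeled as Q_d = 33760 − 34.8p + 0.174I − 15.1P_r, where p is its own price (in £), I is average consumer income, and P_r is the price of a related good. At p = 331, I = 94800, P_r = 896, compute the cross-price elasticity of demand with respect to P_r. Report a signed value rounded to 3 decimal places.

At the given values, Q_d = 33760 − 34.8(331) + 0.174(94800) − 15.1(896) = 25206.8.
∂Q_d/∂P_r = -15.1.
E = (-15.1) × (896/25206.8) = -0.53674…

-0.537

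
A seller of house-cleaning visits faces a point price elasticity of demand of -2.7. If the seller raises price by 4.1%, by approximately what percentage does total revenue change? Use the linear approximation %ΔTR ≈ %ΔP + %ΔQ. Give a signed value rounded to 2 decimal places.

%ΔQ ≈ Ed × %ΔP = (-2.7) × (+4.1%) = -11.0700%
%ΔTR ≈ %ΔP + %ΔQ = (+4.1%) + (-11.0700%) = -6.9700%

-6.97%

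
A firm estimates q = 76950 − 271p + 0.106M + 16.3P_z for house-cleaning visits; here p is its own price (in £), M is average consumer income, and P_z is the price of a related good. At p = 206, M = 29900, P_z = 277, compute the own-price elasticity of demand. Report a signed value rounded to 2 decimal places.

At the given values, q = 76950 − 271(206) + 0.106(29900) + 16.3(277) = 28808.5.
∂q/∂p = −271.
E = (-271) × (206/28808.5) = -1.9378…

-1.94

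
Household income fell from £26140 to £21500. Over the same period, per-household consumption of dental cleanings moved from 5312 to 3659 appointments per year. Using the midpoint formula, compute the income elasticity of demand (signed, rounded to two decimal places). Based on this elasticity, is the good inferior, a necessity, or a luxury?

%ΔQ = (3659 − 5312)/[( 5312 + 3659)/2] = -1653/4485.5 = -0.368520…
%ΔIncome = (21500 − 26140)/[( 26140 + 21500)/2] = -4640/23820 = -0.194794…
E_income = (-1653/4485.5) / (-4640/23820) = 1.8918…
E_income > 1 ⇒ normal good, luxury.

1.89; luxury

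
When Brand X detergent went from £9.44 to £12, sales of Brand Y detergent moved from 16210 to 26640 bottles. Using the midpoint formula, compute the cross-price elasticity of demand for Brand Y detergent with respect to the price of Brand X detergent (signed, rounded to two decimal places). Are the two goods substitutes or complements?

%ΔQ_{Brand Y detergent} = (26640 − 16210)/avg = 10430/21425 = 0.486814…
%ΔP_{Brand X detergent} = (12 − 9.44)/avg = 2.56/10.72 = 0.238805…
E_cross = (10430/21425) / (2.56/10.72) = 2.0385…
E_cross > 0 ⇒ the goods are substitutes.

2.04; substitutes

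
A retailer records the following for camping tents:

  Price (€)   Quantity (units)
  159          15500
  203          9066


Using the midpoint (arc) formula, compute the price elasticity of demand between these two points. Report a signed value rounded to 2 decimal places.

-2.15

%ΔQ = (9066 − 15500) / [(15500 + 9066)/2] = -6434/12283 = -0.523813…
%ΔP = (203 − 159) / [(159 + 203)/2] = 44/181 = 0.243093…
Arc Ed = %ΔQ / %ΔP = (-6434/12283) / (44/181) = -2.1547…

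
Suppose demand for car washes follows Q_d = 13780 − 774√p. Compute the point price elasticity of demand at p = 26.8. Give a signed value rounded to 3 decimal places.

dQ_d/dp = −774/(2√p) = -74.7556. At p = 26.8, Q_d = 9773.1.
Ed = (dQ_d/dp)·(p/Q_d) = (-74.7556) × (26.8/9773.1) = -0.20499…

-0.205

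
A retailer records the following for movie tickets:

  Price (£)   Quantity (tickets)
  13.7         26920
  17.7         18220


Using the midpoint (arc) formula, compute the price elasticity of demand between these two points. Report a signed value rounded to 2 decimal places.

%ΔQ = (18220 − 26920) / [(26920 + 18220)/2] = -8700/22570 = -0.385467…
%ΔP = (17.7 − 13.7) / [(13.7 + 17.7)/2] = 4/15.7 = 0.254777…
Arc Ed = %ΔQ / %ΔP = (-8700/22570) / (4/15.7) = -1.5129…

-1.51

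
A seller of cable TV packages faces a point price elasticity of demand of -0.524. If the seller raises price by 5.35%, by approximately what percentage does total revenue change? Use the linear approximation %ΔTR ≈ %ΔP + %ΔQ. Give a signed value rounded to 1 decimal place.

+2.5%

%ΔQ ≈ Ed × %ΔP = (-0.524) × (+5.35%) = -2.8034%
%ΔTR ≈ %ΔP + %ΔQ = (+5.35%) + (-2.8034%) = +2.5466%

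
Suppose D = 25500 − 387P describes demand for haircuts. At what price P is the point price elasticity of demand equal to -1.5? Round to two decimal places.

39.53

Ed = −387P/(25500 − 387P). Set this equal to -1.5:
387P = 1.5·(25500 − 387P) ⇒ 387P(1 + 1.5) = 1.5·25500
P = 1.5·25500 / (387·2.5) = 39.5348…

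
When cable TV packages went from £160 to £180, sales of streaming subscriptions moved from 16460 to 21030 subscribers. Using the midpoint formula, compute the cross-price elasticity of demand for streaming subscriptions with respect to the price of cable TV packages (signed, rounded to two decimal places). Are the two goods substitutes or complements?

2.07; substitutes

%ΔQ_{streaming subscriptions} = (21030 − 16460)/avg = 4570/18745 = 0.243798…
%ΔP_{cable TV packages} = (180 − 160)/avg = 20/170 = 0.117647…
E_cross = (4570/18745) / (20/170) = 2.0722…
E_cross > 0 ⇒ the goods are substitutes.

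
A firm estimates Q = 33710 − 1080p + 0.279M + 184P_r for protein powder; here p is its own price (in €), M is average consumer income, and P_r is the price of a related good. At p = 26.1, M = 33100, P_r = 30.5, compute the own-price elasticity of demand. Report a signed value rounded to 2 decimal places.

-1.38

At the given values, Q = 33710 − 1080(26.1) + 0.279(33100) + 184(30.5) = 20368.9.
∂Q/∂p = −1080.
E = (-1080) × (26.1/20368.9) = -1.3838…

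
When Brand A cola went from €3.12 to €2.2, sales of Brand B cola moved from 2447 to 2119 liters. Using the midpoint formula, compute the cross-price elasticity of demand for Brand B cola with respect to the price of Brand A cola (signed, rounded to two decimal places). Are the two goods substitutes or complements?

%ΔQ_{Brand B cola} = (2119 − 2447)/avg = -328/2283 = -0.143670…
%ΔP_{Brand A cola} = (2.2 − 3.12)/avg = -0.92/2.66 = -0.345864…
E_cross = (-328/2283) / (-0.92/2.66) = 0.4153…
E_cross > 0 ⇒ the goods are substitutes.

0.42; substitutes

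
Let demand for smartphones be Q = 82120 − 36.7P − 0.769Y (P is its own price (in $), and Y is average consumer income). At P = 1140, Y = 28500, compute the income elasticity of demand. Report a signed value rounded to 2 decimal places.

-1.19

At the given values, Q = 82120 − 36.7(1140) − 0.769(28500) = 18365.5.
∂Q/∂Y = -0.769.
E = (-0.769) × (28500/18365.5) = -1.1933…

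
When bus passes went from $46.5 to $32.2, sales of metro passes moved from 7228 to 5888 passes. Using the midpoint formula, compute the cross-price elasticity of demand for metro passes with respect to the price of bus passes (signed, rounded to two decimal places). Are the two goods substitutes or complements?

%ΔQ_{metro passes} = (5888 − 7228)/avg = -1340/6558 = -0.204330…
%ΔP_{bus passes} = (32.2 − 46.5)/avg = -14.3/39.35 = -0.363405…
E_cross = (-1340/6558) / (-14.3/39.35) = 0.5622…
E_cross > 0 ⇒ the goods are substitutes.

0.56; substitutes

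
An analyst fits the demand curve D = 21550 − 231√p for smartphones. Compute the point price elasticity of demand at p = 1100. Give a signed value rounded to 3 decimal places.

-0.276

dD/dp = −231/(2√p) = -3.48246. At p = 1100, D = 13888.6.
Ed = (dD/dp)·(p/D) = (-3.48246) × (1100/13888.6) = -0.27581…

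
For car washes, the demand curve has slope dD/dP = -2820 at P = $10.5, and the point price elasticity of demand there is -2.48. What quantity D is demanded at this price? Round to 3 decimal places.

11939.516

Ed = (dD/dP)·(P/D) ⇒ D = (dD/dP)·P/Ed = (-2820)·10.5/(-2.48) = 11939.51612…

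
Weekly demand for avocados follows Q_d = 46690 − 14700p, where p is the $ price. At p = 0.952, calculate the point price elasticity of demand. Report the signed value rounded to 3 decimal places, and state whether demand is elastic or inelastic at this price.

dQ_d/dp = −14700. At p = 0.952, Q_d = 46690 − 14700(0.952) = 32695.6.
Ed = (dQ_d/dp)·(p/Q_d) = −14700 × (0.952/32695.6) = -0.42802…
|Ed| = 0.428 < 1, so demand is inelastic.

-0.428; inelastic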